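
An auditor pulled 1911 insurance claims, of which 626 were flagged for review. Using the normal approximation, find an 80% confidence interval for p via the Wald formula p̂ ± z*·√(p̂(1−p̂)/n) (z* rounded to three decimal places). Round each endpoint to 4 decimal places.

(0.3138, 0.3413)

Sample proportion p̂ = 626/1911 = 0.32758.
SE(p̂) = √(0.32758·0.67242/1911) = 0.010736.
For 80% confidence, z* = 1.282.
Margin = 1.282·0.010736 = 0.01376.
Interval: 0.32758 ± 0.01376 → (0.3138, 0.3413).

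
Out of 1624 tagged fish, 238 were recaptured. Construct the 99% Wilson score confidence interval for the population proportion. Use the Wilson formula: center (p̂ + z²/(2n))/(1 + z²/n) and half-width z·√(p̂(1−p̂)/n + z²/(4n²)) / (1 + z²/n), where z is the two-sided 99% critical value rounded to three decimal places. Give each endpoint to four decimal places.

(0.1254, 0.1706)

Here p̂ = 238/1624 = 0.14655 and z = 2.576 (z² = 6.635776).
Denominator 1 + z²/n = 1 + 6.635776/1624 = 1.004086.
Adjusted center: (0.14655 + z²/(2n))/1.004086 = 0.14799.
Radicand: p̂(1−p̂)/n + z²/(4n²) = 0.000077016 + 0.000000629 = 0.000077645.
Half-width = 2.576·√0.000077645/1.004086 = 0.02261.
Interval: 0.14799 ± 0.02261 → (0.1254, 0.1706).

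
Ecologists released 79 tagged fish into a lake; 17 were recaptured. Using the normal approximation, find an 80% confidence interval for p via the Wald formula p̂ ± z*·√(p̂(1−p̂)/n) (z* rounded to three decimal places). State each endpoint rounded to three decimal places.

p̂ = 17/79 = 0.21519.
SE = √(p̂(1−p̂)/n) = √(0.168883/79) = 0.046236.
For 80% confidence, z* = 1.282.
Margin = 1.282·0.046236 = 0.05927.
Interval: 0.21519 ± 0.05927 → (0.156, 0.274).

(0.156, 0.274)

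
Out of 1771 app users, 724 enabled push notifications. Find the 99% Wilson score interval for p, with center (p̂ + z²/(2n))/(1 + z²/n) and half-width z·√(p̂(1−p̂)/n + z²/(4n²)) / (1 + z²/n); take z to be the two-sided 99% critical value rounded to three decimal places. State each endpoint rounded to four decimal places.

(0.3791, 0.4392)

Here p̂ = 724/1771 = 0.40881 and z = 2.576 (z² = 6.635776).
1 + z²/n = 1.003747.
Center = (0.40881 + 0.001873)/1.003747 = 0.40915.
Radicand: p̂(1−p̂)/n + z²/(4n²) = 0.000136468 + 0.000000529 = 0.000136997.
Half-width = 2.576·√0.000136997/1.003747 = 0.03004.
Interval: 0.40915 ± 0.03004 → (0.3791, 0.4392).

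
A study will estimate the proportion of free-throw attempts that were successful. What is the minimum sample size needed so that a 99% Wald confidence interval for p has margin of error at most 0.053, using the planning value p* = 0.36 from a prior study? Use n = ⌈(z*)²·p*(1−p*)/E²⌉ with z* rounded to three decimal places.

n = 545

z* = 2.576 at the 99% level.
p*(1−p*) = 0.2304.
(z*)²·p*(1−p*)/E² = 6.635776·0.2304/0.002809 = 544.280.
⌈544.280⌉ = 545.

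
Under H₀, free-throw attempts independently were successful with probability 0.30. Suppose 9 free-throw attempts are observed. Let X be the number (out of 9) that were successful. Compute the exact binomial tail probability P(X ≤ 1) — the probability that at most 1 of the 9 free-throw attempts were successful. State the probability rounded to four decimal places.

P = 0.1960

X ~ Binomial(n=9, p=0.30).
P(X ≤ 1) = C(9,0)·0.30^0·0.70^9 + C(9,1)·0.30^1·0.70^8.
= 0.040354 + 0.155650 = 0.1960.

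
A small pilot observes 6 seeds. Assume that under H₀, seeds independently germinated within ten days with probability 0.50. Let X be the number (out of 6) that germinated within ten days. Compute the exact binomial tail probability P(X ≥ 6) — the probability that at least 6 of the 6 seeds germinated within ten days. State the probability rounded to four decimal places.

X is binomial with n = 6 and p = 0.50.
P(X ≥ 6) = C(6,6)·0.50^6·0.50^0.
= 0.015625 = 0.0156.

P = 0.0156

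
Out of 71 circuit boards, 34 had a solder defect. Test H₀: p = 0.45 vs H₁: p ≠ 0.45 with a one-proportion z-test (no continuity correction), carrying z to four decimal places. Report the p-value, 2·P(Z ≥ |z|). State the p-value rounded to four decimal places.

p-value = 0.6248

Sample proportion p̂ = 34/71 = 0.47887.
Under H₀, SE = √(p₀(1−p₀)/n) = √(0.45·0.55/71) = √0.003485915 = 0.059042.
Test statistic (full precision, shown to 4 dp): z = (34/71 − 0.45)/SE₀ ≈ 0.4890.
p-value = 2·P(Z ≥ |z|) with z = 0.4890 → 0.6248.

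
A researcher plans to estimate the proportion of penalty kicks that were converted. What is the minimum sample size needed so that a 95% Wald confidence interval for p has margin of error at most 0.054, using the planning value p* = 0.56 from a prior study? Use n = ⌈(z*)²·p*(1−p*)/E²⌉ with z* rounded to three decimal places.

The 95% critical value is z* = 1.960.
p*(1−p*) = 0.2464.
Required n before rounding: 3.841600 × 0.2464 / 0.054² = 324.613.
Rounding up, n = 325.

n = 325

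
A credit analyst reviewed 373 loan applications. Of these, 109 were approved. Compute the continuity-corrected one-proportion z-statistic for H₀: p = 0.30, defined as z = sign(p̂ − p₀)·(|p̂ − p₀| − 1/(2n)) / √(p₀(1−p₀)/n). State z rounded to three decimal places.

The sample proportion is 109/373 = 0.29223. p̂ − p₀ = -0.007775.
1/(2n) = 0.001340.
Corrected numerator: |-0.007775| − 0.001340 = 0.006435.
Under H₀, SE = √(p₀(1−p₀)/n) = √(0.30·0.70/373) = √0.000563003 = 0.023728.
z = (−)0.006435/0.023728 = -0.271.

z = -0.271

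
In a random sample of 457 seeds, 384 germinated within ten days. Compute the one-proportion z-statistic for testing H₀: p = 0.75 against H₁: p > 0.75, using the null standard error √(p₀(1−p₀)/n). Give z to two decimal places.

p̂ = 384/457 = 0.84026.
SE₀ = √(0.75·0.25/457) = 0.020255.
z = (p̂ − p₀)/SE = (0.84026 − 0.75)/0.020255 = 4.46.

z = 4.46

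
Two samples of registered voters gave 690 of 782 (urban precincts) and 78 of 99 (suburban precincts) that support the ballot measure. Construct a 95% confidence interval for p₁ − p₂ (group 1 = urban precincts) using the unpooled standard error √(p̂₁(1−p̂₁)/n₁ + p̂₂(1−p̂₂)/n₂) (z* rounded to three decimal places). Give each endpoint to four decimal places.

p̂₁ = 0.88235, p̂₂ = 0.78788, so the observed difference is 0.09447.
Unpooled SE = √(p̂₁(1−p̂₁)/n₁ + p̂₂(1−p̂₂)/n₂) = √(0.000132745 + 0.001688139) = 0.042672.
The 95% critical value is z* = 1.960. Margin of error = 0.08364.
Interval: 0.09447 ± 0.08364 → (0.0108, 0.1781).

(0.0108, 0.1781)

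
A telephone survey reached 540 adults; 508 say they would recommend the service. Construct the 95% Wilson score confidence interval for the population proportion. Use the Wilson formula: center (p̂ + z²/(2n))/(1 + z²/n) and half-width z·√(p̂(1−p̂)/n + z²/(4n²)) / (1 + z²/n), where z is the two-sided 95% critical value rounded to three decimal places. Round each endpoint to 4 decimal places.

(0.9175, 0.9577)

Here p̂ = 508/540 = 0.94074 and z = 1.960 (z² = 3.841600).
1 + z²/n = 1.007114.
Center = (0.94074 + 0.003557)/1.007114 = 0.93763.
Radicand: p̂(1−p̂)/n + z²/(4n²) = 0.000103236 + 0.000003294 = 0.000106530.
Half-width = 1.960·√0.000106530/1.007114 = 0.02009.
CI: 0.93763 ± 0.02009 = (0.9175, 0.9577).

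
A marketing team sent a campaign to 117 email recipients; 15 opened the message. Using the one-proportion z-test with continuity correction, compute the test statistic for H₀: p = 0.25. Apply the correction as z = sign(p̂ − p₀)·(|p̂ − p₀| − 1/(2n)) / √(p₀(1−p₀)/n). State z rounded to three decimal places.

p̂ = 15/117 = 0.12821. p̂ − p₀ = -0.121795.
Continuity correction 1/(2n) = 1/234 = 0.004274.
Corrected numerator: |-0.121795| − 0.004274 = 0.117521.
Under H₀, SE = √(p₀(1−p₀)/n) = √(0.25·0.75/117) = √0.001602564 = 0.040032.
z = −0.117521/0.040032 = -2.936.

z = -2.936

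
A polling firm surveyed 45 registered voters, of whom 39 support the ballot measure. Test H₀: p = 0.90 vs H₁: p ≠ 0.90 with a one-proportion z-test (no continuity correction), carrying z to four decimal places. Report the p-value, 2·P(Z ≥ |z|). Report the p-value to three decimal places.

p-value = 0.456

p̂ = 39/45 = 0.86667.
Null standard error: √(0.90·0.10/45) = √0.002000000 = 0.044721.
z = (p̂ − p₀)/SE = (39/45 − 0.90)/0.044721 ≈ -0.7454.
From the standard normal, 2·P(Z ≥ |z|) = 0.456.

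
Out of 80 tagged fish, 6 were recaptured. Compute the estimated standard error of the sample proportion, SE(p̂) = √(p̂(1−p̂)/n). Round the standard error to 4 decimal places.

SE = 0.0294

p̂ = 6/80 = 0.07500.
p̂(1−p̂) = 0.07500·0.92500 = 0.069375.
Dividing by n and taking the root: √0.000867188 = 0.0294.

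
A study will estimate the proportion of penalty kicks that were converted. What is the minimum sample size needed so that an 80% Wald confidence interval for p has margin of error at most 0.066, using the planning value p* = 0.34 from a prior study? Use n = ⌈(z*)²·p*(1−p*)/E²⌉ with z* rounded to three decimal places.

n = 85

z* = 1.282 at the 80% level.
p*(1−p*) = 0.2244.
(z*)²·p*(1−p*)/E² = 1.643524·0.2244/0.004356 = 84.666.
Rounding up, n = 85.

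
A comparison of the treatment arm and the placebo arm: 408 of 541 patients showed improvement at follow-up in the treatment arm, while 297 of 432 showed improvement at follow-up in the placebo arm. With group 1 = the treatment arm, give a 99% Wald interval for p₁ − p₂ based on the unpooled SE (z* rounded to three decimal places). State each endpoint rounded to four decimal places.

p̂₁ = 0.75416, p̂₂ = 0.68750, so the observed difference is 0.06666.
SE = √(0.000342705 + 0.000497323) = √0.000840028 = 0.028983.
For 99% confidence, z* = 2.576. Margin of error = 0.07466.
So the interval runs from -0.0080 to 0.1413.

(-0.0080, 0.1413)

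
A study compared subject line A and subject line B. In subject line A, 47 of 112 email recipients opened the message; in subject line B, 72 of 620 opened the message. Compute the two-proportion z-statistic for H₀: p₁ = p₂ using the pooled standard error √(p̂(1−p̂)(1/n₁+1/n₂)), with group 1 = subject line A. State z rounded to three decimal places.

z = 8.012

p̂₁ = 47/112 = 0.41964, p̂₂ = 72/620 = 0.11613.
Pooling: p̂ = 119/732 = 0.16257.
Pooled SE = √[0.1361399·0.01054147] ≈ 0.037883.
z = (p̂₁ − p̂₂)/SE = (0.41964 − 0.11613)/0.037883 = 0.30351/0.037883 = 8.012.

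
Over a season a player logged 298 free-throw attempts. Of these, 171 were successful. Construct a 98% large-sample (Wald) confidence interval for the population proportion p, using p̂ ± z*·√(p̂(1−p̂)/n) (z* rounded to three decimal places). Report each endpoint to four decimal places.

With x = 171 successes in n = 298, p̂ = 0.57383.
SE = √(p̂(1−p̂)/n) = √(0.244550/298) = 0.028647.
For 98% confidence, z* = 2.326.
Margin of error: 2.326 × 0.028647 = 0.06663.
Interval: 0.57383 ± 0.06663 → (0.5072, 0.6405).

(0.5072, 0.6405)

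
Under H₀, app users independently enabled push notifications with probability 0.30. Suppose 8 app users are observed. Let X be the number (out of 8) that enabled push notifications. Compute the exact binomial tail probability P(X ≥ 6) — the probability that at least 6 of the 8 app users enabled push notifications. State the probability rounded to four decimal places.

X is binomial with n = 8 and p = 0.30.
P(X ≥ 6) = C(8,6)·0.30^6·0.70^2 + C(8,7)·0.30^7·0.70^1 + C(8,8)·0.30^8·0.70^0.
= 0.010002 + 0.001225 + 0.000066 = 0.0113.

P = 0.0113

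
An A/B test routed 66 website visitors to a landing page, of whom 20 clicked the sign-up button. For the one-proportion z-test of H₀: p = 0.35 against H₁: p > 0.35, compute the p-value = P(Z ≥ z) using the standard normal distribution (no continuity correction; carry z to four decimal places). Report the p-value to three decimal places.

The sample proportion is 20/66 = 0.30303.
Null standard error: √(0.35·0.65/66) = √0.003446970 = 0.058711.
Test statistic (full precision, shown to 4 dp): z = (20/66 − 0.35)/SE₀ ≈ -0.8000.
From the standard normal, P(Z ≥ z) = 0.788.

p-value = 0.788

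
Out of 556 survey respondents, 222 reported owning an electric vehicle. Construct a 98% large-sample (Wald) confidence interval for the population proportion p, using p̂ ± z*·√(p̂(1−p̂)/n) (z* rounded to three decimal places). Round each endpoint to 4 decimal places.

p̂ = 222/556 = 0.39928.
Standard error of p̂: √(0.239856/556) = √0.000431395 = 0.020770.
z* = 2.326 at the 98% level.
Margin = 2.326·0.020770 = 0.04831.
Interval: 0.39928 ± 0.04831 → (0.3510, 0.4476).

(0.3510, 0.4476)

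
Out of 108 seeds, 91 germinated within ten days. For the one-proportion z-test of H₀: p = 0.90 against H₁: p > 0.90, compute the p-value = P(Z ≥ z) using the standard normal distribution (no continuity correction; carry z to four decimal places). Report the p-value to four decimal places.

p-value = 0.9766

p̂ = 91/108 = 0.84259.
Under H₀, SE = √(p₀(1−p₀)/n) = √(0.90·0.10/108) = √0.000833333 = 0.028868.
Test statistic (full precision, shown to 4 dp): z = (91/108 − 0.90)/SE₀ ≈ -1.9887.
From the standard normal, P(Z ≥ z) = 0.9766.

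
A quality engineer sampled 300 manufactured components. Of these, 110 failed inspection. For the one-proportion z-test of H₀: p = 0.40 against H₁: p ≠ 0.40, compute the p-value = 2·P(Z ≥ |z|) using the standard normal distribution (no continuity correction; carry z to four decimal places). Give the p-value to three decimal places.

p̂ = 110/300 = 0.36667.
Under H₀, SE = √(p₀(1−p₀)/n) = √(0.40·0.60/300) = √0.000800000 = 0.028284.
z = (p̂ − p₀)/SE = (110/300 − 0.40)/0.028284 ≈ -1.1785.
From the standard normal, 2·P(Z ≥ |z|) = 0.239.

p-value = 0.239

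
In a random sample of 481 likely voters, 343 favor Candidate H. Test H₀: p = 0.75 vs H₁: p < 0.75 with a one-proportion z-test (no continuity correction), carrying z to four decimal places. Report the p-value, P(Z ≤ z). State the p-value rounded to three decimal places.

p̂ = 343/481 = 0.71310.
Null standard error: √(0.75·0.25/481) = √0.000389813 = 0.019744.
z = (p̂ − p₀)/SE = (343/481 − 0.75)/0.019744 ≈ -1.8691.
From the standard normal, P(Z ≤ z) = 0.031.

p-value = 0.031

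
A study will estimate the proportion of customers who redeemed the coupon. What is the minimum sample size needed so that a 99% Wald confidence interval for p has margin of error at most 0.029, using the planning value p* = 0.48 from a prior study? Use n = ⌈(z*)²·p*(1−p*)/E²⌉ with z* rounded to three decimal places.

z* = 2.576 at the 99% level.
p*(1−p*) = 0.48·0.52 = 0.2496.
(z*)²·p*(1−p*)/E² = 6.635776·0.2496/0.000841 = 1969.429.
⌈1969.429⌉ = 1970.

n = 1970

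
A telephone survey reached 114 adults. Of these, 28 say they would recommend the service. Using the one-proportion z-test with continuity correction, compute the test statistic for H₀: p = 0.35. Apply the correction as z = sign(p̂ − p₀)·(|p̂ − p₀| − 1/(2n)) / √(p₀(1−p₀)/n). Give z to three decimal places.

z = -2.239

The sample proportion is 28/114 = 0.24561. p̂ − p₀ = -0.104386.
Continuity correction 1/(2n) = 1/228 = 0.004386.
Corrected numerator: |-0.104386| − 0.004386 = 0.100000.
SE₀ = √(0.35·0.65/114) = 0.044672.
z = (−)0.100000/0.044672 = -2.239.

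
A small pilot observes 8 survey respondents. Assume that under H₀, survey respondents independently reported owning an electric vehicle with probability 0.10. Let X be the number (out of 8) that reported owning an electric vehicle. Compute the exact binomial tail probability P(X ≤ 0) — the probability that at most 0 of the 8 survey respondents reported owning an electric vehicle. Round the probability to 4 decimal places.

P = 0.4305

X is binomial with n = 8 and p = 0.10.
P(X ≤ 0) = C(8,0)·0.10^0·0.90^8.
= 0.430467 = 0.4305.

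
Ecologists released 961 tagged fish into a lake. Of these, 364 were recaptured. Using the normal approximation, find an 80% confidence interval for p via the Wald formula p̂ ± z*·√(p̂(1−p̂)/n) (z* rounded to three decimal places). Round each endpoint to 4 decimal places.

(0.3587, 0.3988)

The sample proportion is 364/961 = 0.37877.
SE(p̂) = √(0.37877·0.62123/961) = 0.015648.
For 80% confidence, z* = 1.282.
Margin = 1.282·0.015648 = 0.02006.
Interval: 0.37877 ± 0.02006 → (0.3587, 0.3988).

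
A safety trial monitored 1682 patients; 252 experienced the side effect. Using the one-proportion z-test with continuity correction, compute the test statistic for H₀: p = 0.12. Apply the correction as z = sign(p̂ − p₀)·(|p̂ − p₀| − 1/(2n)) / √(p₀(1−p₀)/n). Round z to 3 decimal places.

Sample proportion p̂ = 252/1682 = 0.14982. p̂ − p₀ = 0.029822.
1/(2n) = 0.000297.
Corrected numerator: |0.029822| − 0.000297 = 0.029525.
SE₀ = √(0.12·0.88/1682) = 0.007924.
z = (+)0.029525/0.007924 = 3.726.

z = 3.726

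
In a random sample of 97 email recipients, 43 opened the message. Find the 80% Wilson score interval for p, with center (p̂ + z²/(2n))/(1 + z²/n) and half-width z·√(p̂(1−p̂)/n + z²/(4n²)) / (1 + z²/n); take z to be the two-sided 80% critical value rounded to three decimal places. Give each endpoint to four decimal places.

p̂ = 43/97 = 0.44330; z = 1.282, so z² = 1.643524.
1 + z²/n = 1.016944.
Center = (0.44330 + 0.008472)/1.016944 = 0.44424.
Radicand: p̂(1−p̂)/n + z²/(4n²) = 0.002544175 + 0.000043669 = 0.002587844.
Half-width = z·√(radicand)/denom = 1.282·0.050871/1.016944 = 0.06413.
CI: 0.44424 ± 0.06413 = (0.3801, 0.5084).

(0.3801, 0.5084)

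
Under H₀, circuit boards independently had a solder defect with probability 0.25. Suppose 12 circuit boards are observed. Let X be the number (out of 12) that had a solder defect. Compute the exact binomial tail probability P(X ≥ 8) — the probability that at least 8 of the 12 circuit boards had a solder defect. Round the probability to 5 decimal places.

X ~ Binomial(n=12, p=0.25).
P(X ≥ 8) = Σ_{j=8}^{12} C(12,j)·0.25^j·0.75^{12−j}.
= 0.002390 + 0.000354 + 0.000035 + 0.000002 + 0.000000 = 0.00278.

P = 0.00278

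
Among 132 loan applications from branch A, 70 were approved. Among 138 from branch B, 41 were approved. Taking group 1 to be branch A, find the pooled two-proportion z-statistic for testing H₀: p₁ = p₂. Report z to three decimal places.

p̂₁ = 70/132 = 0.53030, p̂₂ = 41/138 = 0.29710.
Pooling: p̂ = 111/270 = 0.41111.
Pooled SE = √[0.2420988·0.01482213] ≈ 0.059903.
z = (p̂₁ − p̂₂)/SE = (0.53030 − 0.29710)/0.059903 = 0.23320/0.059903 = 3.893.

z = 3.893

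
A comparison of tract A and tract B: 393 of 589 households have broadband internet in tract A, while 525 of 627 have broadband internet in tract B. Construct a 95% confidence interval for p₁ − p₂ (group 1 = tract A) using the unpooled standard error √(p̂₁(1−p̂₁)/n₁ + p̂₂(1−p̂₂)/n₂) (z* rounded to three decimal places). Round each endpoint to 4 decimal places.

(-0.2179, -0.1223)

p̂₁ = 393/589 = 0.66723, p̂₂ = 525/627 = 0.83732; p̂₁ − p̂₂ = -0.17009.
SE = √(0.000376966 + 0.000217249) = √0.000594215 = 0.024377.
The 95% critical value is z* = 1.960. Margin = 1.960·0.024377 = 0.04778.
So the interval runs from -0.2179 to -0.1223.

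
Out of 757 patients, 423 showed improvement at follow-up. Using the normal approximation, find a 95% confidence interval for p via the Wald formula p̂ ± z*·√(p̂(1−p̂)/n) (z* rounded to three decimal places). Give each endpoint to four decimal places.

(0.5234, 0.5942)

p̂ = 423/757 = 0.55878.
SE(p̂) = √(0.55878·0.44122/757) = 0.018047.
The 95% critical value is z* = 1.960.
Margin of error: 1.960 × 0.018047 = 0.03537.
CI: 0.55878 ± 0.03537 = (0.5234, 0.5942).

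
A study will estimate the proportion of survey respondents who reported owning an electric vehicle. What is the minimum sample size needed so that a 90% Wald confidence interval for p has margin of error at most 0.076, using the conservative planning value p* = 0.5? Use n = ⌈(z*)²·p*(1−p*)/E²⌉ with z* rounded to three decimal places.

For 90% confidence, z* = 1.645.
p*(1−p*) = 0.2500.
(z*)²·p*(1−p*)/E² = 2.706025·0.2500/0.005776 = 117.124.
⌈117.124⌉ = 118.

n = 118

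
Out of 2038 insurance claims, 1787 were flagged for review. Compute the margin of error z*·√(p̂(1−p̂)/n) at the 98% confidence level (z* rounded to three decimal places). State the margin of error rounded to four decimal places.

With x = 1787 successes in n = 2038, p̂ = 0.87684.
Standard error of p̂: √(0.107992/2038) = √0.000052989 = 0.007279.
For 98% confidence, z* = 2.326.
So ME = 0.0169.

ME = 0.0169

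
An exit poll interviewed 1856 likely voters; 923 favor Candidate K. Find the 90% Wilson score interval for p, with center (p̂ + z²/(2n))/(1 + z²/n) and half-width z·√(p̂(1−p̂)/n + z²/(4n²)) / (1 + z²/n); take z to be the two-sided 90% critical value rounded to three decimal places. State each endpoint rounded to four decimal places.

(0.4782, 0.5164)

Here p̂ = 923/1856 = 0.49731 and z = 1.645 (z² = 2.706025).
1 + z²/n = 1.001458.
Center = (0.49731 + 0.000729)/1.001458 = 0.49731.
Radicand: p̂(1−p̂)/n + z²/(4n²) = 0.000134694 + 0.000000196 = 0.000134890.
Half-width = z·√(radicand)/denom = 1.645·0.011614/1.001458 = 0.01908.
So the interval runs from 0.4782 to 0.5164.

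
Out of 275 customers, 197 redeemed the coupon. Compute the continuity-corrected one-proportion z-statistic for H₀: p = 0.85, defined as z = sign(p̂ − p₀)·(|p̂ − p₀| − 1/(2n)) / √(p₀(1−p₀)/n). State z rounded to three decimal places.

z = -6.122

With x = 197 successes in n = 275, p̂ = 0.71636. p̂ − p₀ = -0.133636.
1/(2n) = 0.001818.
Corrected numerator: |-0.133636| − 0.001818 = 0.131818.
SE₀ = √(0.85·0.15/275) = 0.021532.
z = (−)0.131818/0.021532 = -6.122.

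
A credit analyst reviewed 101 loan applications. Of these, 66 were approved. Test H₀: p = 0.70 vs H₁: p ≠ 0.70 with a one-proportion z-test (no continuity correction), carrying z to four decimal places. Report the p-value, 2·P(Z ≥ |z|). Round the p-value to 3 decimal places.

p-value = 0.307

Sample proportion p̂ = 66/101 = 0.65347.
SE₀ = √(0.70·0.30/101) = 0.045598.
Test statistic (full precision, shown to 4 dp): z = (66/101 − 0.70)/SE₀ ≈ -1.0205.
From the standard normal, 2·P(Z ≥ |z|) = 0.307.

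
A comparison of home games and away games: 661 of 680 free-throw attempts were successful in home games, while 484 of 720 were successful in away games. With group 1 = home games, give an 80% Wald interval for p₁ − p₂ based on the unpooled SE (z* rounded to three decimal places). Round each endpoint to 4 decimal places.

p̂₁ = 0.97206, p̂₂ = 0.67222, so the observed difference is 0.29984.
SE = √(0.000039942 + 0.000306027) = √0.000345969 = 0.018600.
For 80% confidence, z* = 1.282. Margin = 1.282·0.018600 = 0.02385.
So the interval runs from 0.2760 to 0.3237.

(0.2760, 0.3237)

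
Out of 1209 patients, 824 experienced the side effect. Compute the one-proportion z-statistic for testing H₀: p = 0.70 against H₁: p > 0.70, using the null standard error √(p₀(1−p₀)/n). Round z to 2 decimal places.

The sample proportion is 824/1209 = 0.68156.
Null standard error: √(0.70·0.30/1209) = √0.000173697 = 0.013179.
Test statistic: z = -0.01844/0.013179 = -1.40.

z = -1.40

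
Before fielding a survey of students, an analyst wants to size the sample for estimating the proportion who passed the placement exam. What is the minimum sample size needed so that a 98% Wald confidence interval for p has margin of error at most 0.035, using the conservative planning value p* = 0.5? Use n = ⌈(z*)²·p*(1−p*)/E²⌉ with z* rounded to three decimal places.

n = 1105

The 98% critical value is z* = 2.326.
p*(1−p*) = 0.50·0.50 = 0.2500.
Required n before rounding: 5.410276 × 0.2500 / 0.035² = 1104.138.
Rounding up, n = 1105.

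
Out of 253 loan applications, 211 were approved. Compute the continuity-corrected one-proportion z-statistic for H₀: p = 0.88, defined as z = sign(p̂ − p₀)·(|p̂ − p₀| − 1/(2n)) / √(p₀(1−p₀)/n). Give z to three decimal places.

z = -2.155

p̂ = 211/253 = 0.83399. p̂ − p₀ = -0.046008.
Continuity correction 1/(2n) = 1/506 = 0.001976.
Corrected numerator: |-0.046008| − 0.001976 = 0.044032.
Under H₀, SE = √(p₀(1−p₀)/n) = √(0.88·0.12/253) = √0.000417391 = 0.020430.
z = −0.044032/0.020430 = -2.155.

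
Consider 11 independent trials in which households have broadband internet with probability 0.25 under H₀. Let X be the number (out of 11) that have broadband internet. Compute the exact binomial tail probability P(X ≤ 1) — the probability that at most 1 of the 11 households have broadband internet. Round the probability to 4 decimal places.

P = 0.1971

X ~ Binomial(n=11, p=0.25).
P(X ≤ 1) = C(11,0)·0.25^0·0.75^11 + C(11,1)·0.25^1·0.75^10.
= 0.042235 + 0.154862 = 0.1971.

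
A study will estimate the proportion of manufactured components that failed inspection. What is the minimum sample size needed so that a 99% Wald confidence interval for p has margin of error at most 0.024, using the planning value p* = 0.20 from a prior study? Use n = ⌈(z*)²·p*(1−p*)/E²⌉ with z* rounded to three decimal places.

For 99% confidence, z* = 2.576.
p*(1−p*) = 0.1600.
(z*)²·p*(1−p*)/E² = 6.635776·0.1600/0.000576 = 1843.271.
⌈1843.271⌉ = 1844.

n = 1844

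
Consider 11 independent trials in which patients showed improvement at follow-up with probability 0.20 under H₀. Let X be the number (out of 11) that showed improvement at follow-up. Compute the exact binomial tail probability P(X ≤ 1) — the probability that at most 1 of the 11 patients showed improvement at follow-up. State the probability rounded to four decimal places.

P = 0.3221

X is binomial with n = 11 and p = 0.20.
P(X ≤ 1) = C(11,0)·0.20^0·0.80^11 + C(11,1)·0.20^1·0.80^10.
= 0.085899 + 0.236223 = 0.3221.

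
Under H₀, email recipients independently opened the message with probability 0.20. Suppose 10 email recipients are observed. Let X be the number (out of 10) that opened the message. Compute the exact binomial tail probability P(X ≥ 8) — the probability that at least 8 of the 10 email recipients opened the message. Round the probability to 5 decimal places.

X is binomial with n = 10 and p = 0.20.
P(X ≥ 8) = C(10,8)·0.20^8·0.80^2 + C(10,9)·0.20^9·0.80^1 + C(10,10)·0.20^10·0.80^0.
= 0.000074 + 0.000004 + 0.000000 = 0.00008.

P = 0.00008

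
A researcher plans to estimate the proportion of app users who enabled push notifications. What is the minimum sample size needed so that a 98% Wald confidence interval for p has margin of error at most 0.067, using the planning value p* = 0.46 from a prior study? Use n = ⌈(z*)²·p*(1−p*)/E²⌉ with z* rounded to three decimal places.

n = 300

For 98% confidence, z* = 2.326.
p*(1−p*) = 0.2484.
(z*)²·p*(1−p*)/E² = 5.410276·0.2484/0.004489 = 299.379.
⌈299.379⌉ = 300.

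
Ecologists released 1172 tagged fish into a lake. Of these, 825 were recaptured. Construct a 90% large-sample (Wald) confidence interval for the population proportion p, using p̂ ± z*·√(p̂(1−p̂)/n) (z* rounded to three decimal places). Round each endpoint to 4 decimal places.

(0.6820, 0.7259)

Sample proportion p̂ = 825/1172 = 0.70392.
SE(p̂) = √(0.70392·0.29608/1172) = 0.013335.
The 90% critical value is z* = 1.645.
Margin of error: 1.645 × 0.013335 = 0.02194.
So the interval runs from 0.6820 to 0.7259.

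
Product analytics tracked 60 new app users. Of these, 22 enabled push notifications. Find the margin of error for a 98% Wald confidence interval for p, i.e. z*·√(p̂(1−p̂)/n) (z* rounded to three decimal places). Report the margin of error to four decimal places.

p̂ = 22/60 = 0.36667.
SE = √(p̂(1−p̂)/n) = √(0.232222/60) = 0.062212.
For 98% confidence, z* = 2.326.
Margin of error = z*·SE = 2.326 × 0.062212 = 0.1447.

ME = 0.1447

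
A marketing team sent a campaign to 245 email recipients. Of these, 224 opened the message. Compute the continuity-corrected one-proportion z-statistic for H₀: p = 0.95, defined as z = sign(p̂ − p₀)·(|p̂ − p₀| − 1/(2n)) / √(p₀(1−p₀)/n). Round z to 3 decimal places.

With x = 224 successes in n = 245, p̂ = 0.91429. p̂ − p₀ = -0.035714.
1/(2n) = 0.002041.
Corrected numerator: |-0.035714| − 0.002041 = 0.033673.
Under H₀, SE = √(p₀(1−p₀)/n) = √(0.95·0.05/245) = √0.000193878 = 0.013924.
z = −0.033673/0.013924 = -2.418.

z = -2.418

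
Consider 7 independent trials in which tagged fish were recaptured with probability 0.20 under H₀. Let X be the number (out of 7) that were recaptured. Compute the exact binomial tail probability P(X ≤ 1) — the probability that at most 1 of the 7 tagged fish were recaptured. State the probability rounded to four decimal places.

P = 0.5767

X is binomial with n = 7 and p = 0.20.
P(X ≤ 1) = C(7,0)·0.20^0·0.80^7 + C(7,1)·0.20^1·0.80^6.
= 0.209715 + 0.367002 = 0.5767.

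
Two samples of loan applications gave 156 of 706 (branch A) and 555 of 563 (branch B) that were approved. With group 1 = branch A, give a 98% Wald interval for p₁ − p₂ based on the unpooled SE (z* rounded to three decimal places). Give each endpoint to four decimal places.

(-0.8030, -0.7267)

p̂₁ = 156/706 = 0.22096, p̂₂ = 555/563 = 0.98579; p̂₁ − p̂₂ = -0.76483.
SE = √(0.000243822 + 0.000024880) = √0.000268702 = 0.016392.
For 98% confidence, z* = 2.326. Margin = 2.326·0.016392 = 0.03813.
CI: -0.76483 ± 0.03813 = (-0.8030, -0.7267).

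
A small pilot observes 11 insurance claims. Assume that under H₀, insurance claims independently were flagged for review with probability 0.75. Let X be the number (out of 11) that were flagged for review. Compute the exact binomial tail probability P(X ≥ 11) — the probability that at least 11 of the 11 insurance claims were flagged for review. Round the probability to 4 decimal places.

P = 0.0422

X ~ Binomial(n=11, p=0.75).
P(X ≥ 11) = C(11,11)·0.75^11·0.25^0.
= 0.042235 = 0.0422.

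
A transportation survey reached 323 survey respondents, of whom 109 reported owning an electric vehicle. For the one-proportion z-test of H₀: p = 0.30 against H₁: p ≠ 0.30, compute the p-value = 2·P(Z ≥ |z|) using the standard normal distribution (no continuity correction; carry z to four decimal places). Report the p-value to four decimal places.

With x = 109 successes in n = 323, p̂ = 0.33746.
SE₀ = √(0.30·0.70/323) = 0.025498.
Test statistic (full precision, shown to 4 dp): z = (109/323 − 0.30)/SE₀ ≈ 1.4692.
From the standard normal, 2·P(Z ≥ |z|) = 0.1418.

p-value = 0.1418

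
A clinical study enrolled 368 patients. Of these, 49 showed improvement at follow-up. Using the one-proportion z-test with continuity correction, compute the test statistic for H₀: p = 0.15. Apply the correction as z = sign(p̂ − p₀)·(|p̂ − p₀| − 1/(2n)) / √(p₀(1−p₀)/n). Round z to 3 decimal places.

z = -0.832

The sample proportion is 49/368 = 0.13315. p̂ − p₀ = -0.016848.
Continuity correction 1/(2n) = 1/736 = 0.001359.
Corrected numerator: |-0.016848| − 0.001359 = 0.015489.
Under H₀, SE = √(p₀(1−p₀)/n) = √(0.15·0.85/368) = √0.000346467 = 0.018614.
z = (−)0.015489/0.018614 = -0.832.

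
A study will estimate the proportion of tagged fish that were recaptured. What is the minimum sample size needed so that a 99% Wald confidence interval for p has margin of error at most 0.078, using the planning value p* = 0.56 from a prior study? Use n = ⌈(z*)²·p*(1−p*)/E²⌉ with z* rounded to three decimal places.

n = 269

For 99% confidence, z* = 2.576.
p*(1−p*) = 0.2464.
(z*)²·p*(1−p*)/E² = 6.635776·0.2464/0.006084 = 268.747.
Rounding up, n = 269.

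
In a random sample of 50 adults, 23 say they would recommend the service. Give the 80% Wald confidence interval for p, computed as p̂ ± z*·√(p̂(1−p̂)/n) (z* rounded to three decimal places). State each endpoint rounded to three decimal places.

p̂ = 23/50 = 0.46000.
SE(p̂) = √(0.46000·0.54000/50) = 0.070484.
For 80% confidence, z* = 1.282.
Margin of error: 1.282 × 0.070484 = 0.09036.
Interval: 0.46000 ± 0.09036 → (0.370, 0.550).

(0.370, 0.550)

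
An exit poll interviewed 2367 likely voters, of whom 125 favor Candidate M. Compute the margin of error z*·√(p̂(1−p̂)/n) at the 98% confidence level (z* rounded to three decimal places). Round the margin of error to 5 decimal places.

p̂ = 125/2367 = 0.05281.
Standard error of p̂: √(0.050021/2367) = √0.000021132 = 0.004597.
The 98% critical value is z* = 2.326.
So ME = 0.01069.

ME = 0.01069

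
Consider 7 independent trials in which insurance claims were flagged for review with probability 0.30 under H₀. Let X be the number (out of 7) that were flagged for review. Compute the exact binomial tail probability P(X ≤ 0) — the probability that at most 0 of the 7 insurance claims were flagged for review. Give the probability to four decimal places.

P = 0.0824

X is binomial with n = 7 and p = 0.30.
P(X ≤ 0) = C(7,0)·0.30^0·0.70^7.
= 0.082354 = 0.0824.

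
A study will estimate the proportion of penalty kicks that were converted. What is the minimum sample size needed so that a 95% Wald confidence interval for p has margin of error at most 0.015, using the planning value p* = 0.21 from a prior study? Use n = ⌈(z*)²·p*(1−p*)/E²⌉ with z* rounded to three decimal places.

n = 2833

The 95% critical value is z* = 1.960.
p*(1−p*) = 0.21·0.79 = 0.1659.
Required n before rounding: 3.841600 × 0.1659 / 0.015² = 2832.540.
Rounding up, n = 2833.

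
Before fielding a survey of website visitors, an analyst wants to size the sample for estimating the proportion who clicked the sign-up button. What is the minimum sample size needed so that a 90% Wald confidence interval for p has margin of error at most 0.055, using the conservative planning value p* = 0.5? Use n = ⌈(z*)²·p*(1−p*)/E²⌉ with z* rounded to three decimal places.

z* = 1.645 at the 90% level.
p*(1−p*) = 0.2500.
Required n before rounding: 2.706025 × 0.2500 / 0.055² = 223.638.
Rounding up, n = 224.

n = 224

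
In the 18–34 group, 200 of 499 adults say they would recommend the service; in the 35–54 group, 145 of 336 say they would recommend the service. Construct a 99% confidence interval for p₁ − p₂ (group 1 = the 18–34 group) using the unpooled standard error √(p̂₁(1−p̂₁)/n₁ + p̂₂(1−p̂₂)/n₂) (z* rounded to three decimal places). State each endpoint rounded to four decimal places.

(-0.1204, 0.0589)

p̂₁ = 200/499 = 0.40080, p̂₂ = 145/336 = 0.43155; p̂₁ − p̂₂ = -0.03075.
SE = √(0.000481282 + 0.000730102) = √0.001211384 = 0.034805.
The 99% critical value is z* = 2.576. Margin = 2.576·0.034805 = 0.08966.
CI: -0.03075 ± 0.08966 = (-0.1204, 0.0589).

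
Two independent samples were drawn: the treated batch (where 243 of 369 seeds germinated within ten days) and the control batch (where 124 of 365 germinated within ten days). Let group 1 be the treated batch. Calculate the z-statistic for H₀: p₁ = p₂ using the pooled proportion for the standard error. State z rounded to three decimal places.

z = 8.637

p̂₁ = 243/369 = 0.65854, p̂₂ = 124/365 = 0.33973.
Pooling: p̂ = 367/734 = 0.50000.
SE = √[p̂(1−p̂)(1/n₁+1/n₂)] = √[0.50000·0.50000·(1/369+1/365)] ≈ 0.036911.
z = 0.31881/0.036911 = 8.637.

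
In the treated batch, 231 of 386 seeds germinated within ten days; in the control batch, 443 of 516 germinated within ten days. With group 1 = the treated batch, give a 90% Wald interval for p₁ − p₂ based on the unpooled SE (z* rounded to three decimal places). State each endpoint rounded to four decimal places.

(-0.3083, -0.2119)

p̂₁ = 231/386 = 0.59845, p̂₂ = 443/516 = 0.85853; p̂₁ − p̂₂ = -0.26008.
SE = √(0.000622561 + 0.000235384) = √0.000857945 = 0.029291.
z* = 1.645 at the 90% level. Margin of error = 0.04818.
Interval: -0.26008 ± 0.04818 → (-0.3083, -0.2119).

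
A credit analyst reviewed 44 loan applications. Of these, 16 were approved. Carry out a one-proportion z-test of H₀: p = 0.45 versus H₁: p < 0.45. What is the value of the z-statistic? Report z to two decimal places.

The sample proportion is 16/44 = 0.36364.
SE₀ = √(0.45·0.55/44) = 0.075000.
z = (0.36364 − 0.45)/0.075000 = -0.08636/0.075000 = -1.15.

z = -1.15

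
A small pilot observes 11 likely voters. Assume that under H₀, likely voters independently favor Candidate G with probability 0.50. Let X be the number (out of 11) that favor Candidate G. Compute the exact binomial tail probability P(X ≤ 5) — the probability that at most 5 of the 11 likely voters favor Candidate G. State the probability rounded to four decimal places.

P = 0.5000

X ~ Binomial(n=11, p=0.50).
P(X ≤ 5) = Σ_{j=0}^{5} C(11,j)·0.50^j·0.50^{11−j}.
= 0.000488 + 0.005371 + 0.026855 + 0.080566 + 0.161133 + 0.225586 = 0.5000.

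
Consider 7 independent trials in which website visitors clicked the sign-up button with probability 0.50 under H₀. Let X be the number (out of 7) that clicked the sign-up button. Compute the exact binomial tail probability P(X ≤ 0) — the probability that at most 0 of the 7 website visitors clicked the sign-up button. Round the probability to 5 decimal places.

P = 0.00781

X ~ Binomial(n=7, p=0.50).
P(X ≤ 0) = C(7,0)·0.50^0·0.50^7.
= 0.007812 = 0.00781.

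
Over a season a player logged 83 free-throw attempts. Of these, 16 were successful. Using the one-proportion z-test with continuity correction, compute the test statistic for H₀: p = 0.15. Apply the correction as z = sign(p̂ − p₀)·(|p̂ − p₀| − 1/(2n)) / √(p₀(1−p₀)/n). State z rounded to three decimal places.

With x = 16 successes in n = 83, p̂ = 0.19277. p̂ − p₀ = 0.042771.
Continuity correction 1/(2n) = 1/166 = 0.006024.
Corrected numerator: |0.042771| − 0.006024 = 0.036747.
SE₀ = √(0.15·0.85/83) = 0.039194.
z = (+)0.036747/0.039194 = 0.938.

z = 0.938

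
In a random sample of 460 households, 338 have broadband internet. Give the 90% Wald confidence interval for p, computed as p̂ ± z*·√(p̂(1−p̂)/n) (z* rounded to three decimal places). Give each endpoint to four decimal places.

(0.7009, 0.7686)

With x = 338 successes in n = 460, p̂ = 0.73478.
SE(p̂) = √(0.73478·0.26522/460) = 0.020583.
For 90% confidence, z* = 1.645.
Margin of error: 1.645 × 0.020583 = 0.03386.
So the interval runs from 0.7009 to 0.7686.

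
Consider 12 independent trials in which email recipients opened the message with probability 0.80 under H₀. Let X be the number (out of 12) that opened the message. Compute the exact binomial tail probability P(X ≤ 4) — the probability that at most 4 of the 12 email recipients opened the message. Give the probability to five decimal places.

P = 0.00058

X is binomial with n = 12 and p = 0.80.
P(X ≤ 4) = Σ_{j=0}^{4} C(12,j)·0.80^j·0.20^{12−j}.
= 0.000000 + 0.000000 + 0.000004 + 0.000058 + 0.000519 = 0.00058.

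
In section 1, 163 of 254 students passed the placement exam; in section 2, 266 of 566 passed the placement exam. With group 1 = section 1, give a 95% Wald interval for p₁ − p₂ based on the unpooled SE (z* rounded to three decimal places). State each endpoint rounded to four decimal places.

p̂₁ = 163/254 = 0.64173, p̂₂ = 266/566 = 0.46996; p̂₁ − p̂₂ = 0.17177.
SE = √(0.000905165 + 0.000440102) = √0.001345267 = 0.036678.
z* = 1.960 at the 95% level. Margin = 1.960·0.036678 = 0.07189.
Interval: 0.17177 ± 0.07189 → (0.0999, 0.2437).

(0.0999, 0.2437)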